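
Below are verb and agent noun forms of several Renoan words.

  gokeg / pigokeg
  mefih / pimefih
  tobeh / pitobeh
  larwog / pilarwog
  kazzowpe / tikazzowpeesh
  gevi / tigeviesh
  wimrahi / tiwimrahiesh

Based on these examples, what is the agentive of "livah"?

pilivah

"livah" ends in a consonant. The stems ending in a consonant (gokeg → pigokeg, mefih → pimefih, tobeh → pitobeh) add the prefix pi-.
The other pattern: stems ending in a vowel add ti- … -esh around the stem.
So livah → pilivah.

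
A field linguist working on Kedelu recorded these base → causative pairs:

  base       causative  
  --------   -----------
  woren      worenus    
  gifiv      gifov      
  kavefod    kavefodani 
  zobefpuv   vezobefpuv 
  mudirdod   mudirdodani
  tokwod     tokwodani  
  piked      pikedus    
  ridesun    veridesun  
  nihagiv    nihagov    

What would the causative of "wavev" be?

wavevus

"wavev" has last vowel 'e'. The stems whose last vowel is 'e' (woren → worenus, piked → pikedus) add -us.
So wavev → wavevus.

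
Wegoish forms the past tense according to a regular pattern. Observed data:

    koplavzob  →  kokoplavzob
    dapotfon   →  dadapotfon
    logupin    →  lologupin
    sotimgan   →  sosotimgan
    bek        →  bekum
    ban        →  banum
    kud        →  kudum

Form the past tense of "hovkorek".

dapotfon and ban both end in -n yet inflect differently (dadapotfon, banum), so the final letter is not what conditions the rule; the number of vowels is.
"hovkorek" has 3 vowels. The stems with 3 vowels (koplavzob → kokoplavzob, dapotfon → dadapotfon, logupin → lologupin) repeat the first consonant+vowel as a prefix.
The other pattern: stems with 1 vowel add -um.
So hovkorek → hohovkorek.

hohovkorek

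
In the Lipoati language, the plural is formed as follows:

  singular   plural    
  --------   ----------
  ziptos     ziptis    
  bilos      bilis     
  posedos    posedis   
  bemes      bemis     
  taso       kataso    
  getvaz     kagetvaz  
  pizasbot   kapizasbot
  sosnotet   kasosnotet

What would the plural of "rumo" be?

ziptos and taso both have last vowel 'o' yet inflect differently (ziptis, kataso), so the last vowel is not what conditions the rule; the final letter is.
"rumo" ends in -o. The one such stem in the data (taso → kataso) adds the prefix ka-, so the same rule applies.
The other pattern: stems ending in -s change the last vowel to 'i'.
So rumo → karumo.

karumo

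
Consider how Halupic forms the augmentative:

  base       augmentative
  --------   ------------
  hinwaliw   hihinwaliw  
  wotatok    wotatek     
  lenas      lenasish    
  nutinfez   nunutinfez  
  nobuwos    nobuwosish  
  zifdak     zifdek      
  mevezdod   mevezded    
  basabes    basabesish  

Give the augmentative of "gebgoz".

zifdak and lenas both have last vowel 'a' yet inflect differently (zifdek, lenasish), so the last vowel is not what conditions the rule; the final letter is.
"gebgoz" ends in -z. The one such stem in the data (nutinfez → nunutinfez) repeats the first consonant+vowel as a prefix (as does hinwaliw), so the same rule applies.
The other patterns: stems ending in -d or -k change the last vowel to 'e'; stems ending in -s add -ish.
So gebgoz → gegebgoz.

gegebgoz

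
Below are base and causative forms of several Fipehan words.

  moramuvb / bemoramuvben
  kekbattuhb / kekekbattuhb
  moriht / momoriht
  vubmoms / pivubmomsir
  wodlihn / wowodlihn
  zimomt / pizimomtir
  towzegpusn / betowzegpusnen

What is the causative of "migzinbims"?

pimigzinbimsir

zimomt and moriht both end in -t yet inflect differently (pizimomtir, momoriht), so the final letter is not what conditions the rule; the second-to-last letter is.
"migzinbims" has second-to-last letter 'm'. The stems whose second-to-last letter is 'm' (vubmoms → pivubmomsir, zimomt → pizimomtir) add pi- … -ir around the stem.
So migzinbims → pimigzinbimsir.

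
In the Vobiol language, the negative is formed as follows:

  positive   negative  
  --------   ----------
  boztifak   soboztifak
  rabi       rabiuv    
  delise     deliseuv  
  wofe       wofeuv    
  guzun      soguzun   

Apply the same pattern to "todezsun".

wofe and guzun both have 2 vowels yet inflect differently (wofeuv, soguzun), so the number of vowels is not what conditions the rule; whether the stem ends in a vowel or a consonant is.
"todezsun" ends in a consonant. The stems ending in a consonant (guzun → soguzun, boztifak → soboztifak) add the prefix so-.
The other pattern: stems ending in a vowel add -uv.
So todezsun → sotodezsun.

sotodezsun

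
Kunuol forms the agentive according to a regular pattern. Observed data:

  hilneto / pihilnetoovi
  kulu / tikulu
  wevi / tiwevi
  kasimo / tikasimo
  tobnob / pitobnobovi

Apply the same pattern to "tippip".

pitippipovi

"tippip" begins with t-. The one such stem in the data (tobnob → pitobnobovi) adds pi- … -ovi around the stem, so the same rule applies.
The other pattern: stems beginning with k- or w- add the prefix ti-.
So tippip → pitippipovi.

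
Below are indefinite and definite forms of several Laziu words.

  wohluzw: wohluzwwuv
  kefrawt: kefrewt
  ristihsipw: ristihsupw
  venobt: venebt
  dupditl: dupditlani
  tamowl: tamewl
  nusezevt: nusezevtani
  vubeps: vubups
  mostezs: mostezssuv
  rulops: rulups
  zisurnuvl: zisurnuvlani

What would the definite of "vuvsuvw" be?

vuvsuvwani

mostezs and vubeps both end in -s yet inflect differently (mostezssuv, vubups), so the final letter is not what conditions the rule; the second-to-last letter is.
"vuvsuvw" has second-to-last letter 'v'. The stems whose second-to-last letter is 'v' (nusezevt → nusezevtani, zisurnuvl → zisurnuvlani) add -ani.
So vuvsuvw → vuvsuvwani.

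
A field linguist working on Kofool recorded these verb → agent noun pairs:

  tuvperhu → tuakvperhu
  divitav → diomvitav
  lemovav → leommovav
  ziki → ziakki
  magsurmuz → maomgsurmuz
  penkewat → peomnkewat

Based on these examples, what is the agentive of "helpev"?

tuvperhu and magsurmuz both have last vowel 'u' yet inflect differently (tuakvperhu, maomgsurmuz), so the last vowel is not what conditions the rule; whether the stem ends in a vowel or a consonant is.
"helpev" ends in a consonant. The stems ending in a consonant (magsurmuz → maomgsurmuz, divitav → diomvitav, lemovav → leommovav) insert -om- after the first vowel.
So helpev → heomlpev.

heomlpev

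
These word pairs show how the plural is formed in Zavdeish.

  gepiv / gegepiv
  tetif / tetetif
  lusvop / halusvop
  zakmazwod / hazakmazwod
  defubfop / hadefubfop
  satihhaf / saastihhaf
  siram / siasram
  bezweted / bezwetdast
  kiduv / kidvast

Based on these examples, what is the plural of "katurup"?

tetif and satihhaf both end in -f yet inflect differently (tetetif, saastihhaf), so the final letter is not what conditions the rule; the last vowel is.
"katurup" has last vowel 'u'. The one such stem in the data (kiduv → kidvast) deletes the last vowel and adds -ast (as does bezweted), so the same rule applies.
The other patterns: stems whose last vowel is 'i' repeat the first consonant+vowel as a prefix; stems whose last vowel is 'o' add the prefix ha-; stems whose last vowel is 'a' insert -as- after the first vowel.
So katurup → katurpast.

katurpast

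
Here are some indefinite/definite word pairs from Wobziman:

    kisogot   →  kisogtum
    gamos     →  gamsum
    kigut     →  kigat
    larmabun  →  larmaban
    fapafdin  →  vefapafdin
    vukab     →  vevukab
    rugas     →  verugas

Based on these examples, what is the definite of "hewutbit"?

kisogot and kigut both end in -t yet inflect differently (kisogtum, kigat), so the final letter is not what conditions the rule; the last vowel is.
"hewutbit" has last vowel 'i'. The one such stem in the data (fapafdin → vefapafdin) adds the prefix ve-, so the same rule applies.
So hewutbit → vehewutbit.

vehewutbit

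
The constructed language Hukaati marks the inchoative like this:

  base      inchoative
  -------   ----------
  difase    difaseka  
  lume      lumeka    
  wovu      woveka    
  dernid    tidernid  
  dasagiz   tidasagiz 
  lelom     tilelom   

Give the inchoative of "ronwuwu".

difase and dernid both begin with d- yet inflect differently (difaseka, tidernid), so the first letter is not what conditions the rule; whether the stem ends in a vowel or a consonant is.
"ronwuwu" ends in a vowel. The stems ending in a vowel (difase → difaseka, lume → lumeka, wovu → woveka) drop the final letter and add -eka.
The other pattern: stems ending in a consonant add the prefix ti-.
So ronwuwu → ronwuweka.

ronwuweka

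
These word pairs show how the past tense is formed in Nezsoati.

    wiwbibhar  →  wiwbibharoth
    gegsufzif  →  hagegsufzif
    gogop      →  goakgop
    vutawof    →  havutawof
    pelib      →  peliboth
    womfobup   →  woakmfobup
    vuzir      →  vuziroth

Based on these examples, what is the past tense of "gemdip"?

geakmdip

"gemdip" ends in -p. The stems ending in -p (womfobup → woakmfobup, gogop → goakgop) insert -ak- after the first vowel.
So gemdip → geakmdip.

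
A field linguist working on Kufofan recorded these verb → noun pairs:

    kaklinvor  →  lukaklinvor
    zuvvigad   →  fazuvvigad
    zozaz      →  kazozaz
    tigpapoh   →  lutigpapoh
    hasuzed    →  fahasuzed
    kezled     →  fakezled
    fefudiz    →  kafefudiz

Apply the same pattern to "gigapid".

zozaz and zuvvigad both have last vowel 'a' yet inflect differently (kazozaz, fazuvvigad), so the last vowel is not what conditions the rule; the final letter is.
"gigapid" ends in -d. The stems ending in -d (hasuzed → fahasuzed, zuvvigad → fazuvvigad, kezled → fakezled) add the prefix fa-.
The other patterns: stems ending in -z add the prefix ka-; stems ending in -h or -r add the prefix lu-.
So gigapid → fagigapid.

fagigapid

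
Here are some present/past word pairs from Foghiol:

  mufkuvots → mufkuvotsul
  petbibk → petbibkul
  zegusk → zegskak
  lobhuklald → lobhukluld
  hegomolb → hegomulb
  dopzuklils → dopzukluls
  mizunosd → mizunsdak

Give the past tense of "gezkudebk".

"gezkudebk" has second-to-last letter 'b'. The one such stem in the data (petbibk → petbibkul) adds -ul, so the same rule applies.
So gezkudebk → gezkudebkul.

gezkudebkul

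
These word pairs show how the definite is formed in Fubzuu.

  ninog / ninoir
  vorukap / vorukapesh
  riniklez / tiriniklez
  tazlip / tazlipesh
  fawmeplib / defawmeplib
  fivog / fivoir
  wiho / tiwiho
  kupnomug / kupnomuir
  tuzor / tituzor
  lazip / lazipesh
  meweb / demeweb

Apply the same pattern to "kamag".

kamair

fawmeplib and lazip both have last vowel 'i' yet inflect differently (defawmeplib, lazipesh), so the last vowel is not what conditions the rule; the final letter is.
"kamag" ends in -g. The stems ending in -g (kupnomug → kupnomuir, ninog → ninoir, fivog → fivoir) drop the final letter and add -ir.
The other patterns: stems ending in -b add the prefix de-; stems ending in -p add -esh; stems ending in -o, -r or -z add the prefix ti-.
So kamag → kamair.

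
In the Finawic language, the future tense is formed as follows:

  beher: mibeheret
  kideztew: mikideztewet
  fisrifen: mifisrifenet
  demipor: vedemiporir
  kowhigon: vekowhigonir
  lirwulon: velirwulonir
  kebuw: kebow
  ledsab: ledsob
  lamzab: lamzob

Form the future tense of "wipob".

vewipobir

beher and demipor both end in -r yet inflect differently (mibeheret, vedemiporir), so the final letter is not what conditions the rule; the last vowel is.
"wipob" has last vowel 'o'. The stems whose last vowel is 'o' (demipor → vedemiporir, kowhigon → vekowhigonir, lirwulon → velirwulonir) add ve- … -ir around the stem.
The other patterns: stems whose last vowel is 'e' add mi- … -et around the stem; stems whose last vowel is 'a' or 'u' change the last vowel to 'o'.
So wipob → vewipobir.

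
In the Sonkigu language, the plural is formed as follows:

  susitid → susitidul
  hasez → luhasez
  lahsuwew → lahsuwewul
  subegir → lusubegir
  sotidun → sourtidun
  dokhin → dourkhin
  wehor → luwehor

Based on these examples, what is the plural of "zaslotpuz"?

luzaslotpuz

subegir and dokhin both have last vowel 'i' yet inflect differently (lusubegir, dourkhin), so the last vowel is not what conditions the rule; the final letter is.
"zaslotpuz" ends in -z. The one such stem in the data (hasez → luhasez) adds the prefix lu-, so the same rule applies.
The other patterns: stems ending in -n insert -ur- after the first vowel; stems ending in -d or -w add -ul.
So zaslotpuz → luzaslotpuz.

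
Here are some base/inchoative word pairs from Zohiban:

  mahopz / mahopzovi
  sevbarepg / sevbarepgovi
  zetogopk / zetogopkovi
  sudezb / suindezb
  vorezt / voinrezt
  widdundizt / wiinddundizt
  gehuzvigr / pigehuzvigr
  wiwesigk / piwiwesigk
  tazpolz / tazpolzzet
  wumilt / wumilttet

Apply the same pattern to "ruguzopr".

ruguzoprovi

zetogopk and wiwesigk both end in -k yet inflect differently (zetogopkovi, piwiwesigk), so the final letter is not what conditions the rule; the second-to-last letter is.
"ruguzopr" has second-to-last letter 'p'. The stems whose second-to-last letter is 'p' (mahopz → mahopzovi, sevbarepg → sevbarepgovi, zetogopk → zetogopkovi) add -ovi.
So ruguzopr → ruguzoprovi.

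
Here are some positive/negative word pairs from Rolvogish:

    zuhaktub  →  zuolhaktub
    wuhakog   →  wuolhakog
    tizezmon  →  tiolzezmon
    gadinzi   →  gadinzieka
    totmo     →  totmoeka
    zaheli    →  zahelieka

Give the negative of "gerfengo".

gerfengoeka

"gerfengo" ends in a vowel. The stems ending in a vowel (gadinzi → gadinzieka, totmo → totmoeka, zaheli → zahelieka) add -eka.
The other pattern: stems ending in a consonant insert -ol- after the first vowel.
So gerfengo → gerfengoeka.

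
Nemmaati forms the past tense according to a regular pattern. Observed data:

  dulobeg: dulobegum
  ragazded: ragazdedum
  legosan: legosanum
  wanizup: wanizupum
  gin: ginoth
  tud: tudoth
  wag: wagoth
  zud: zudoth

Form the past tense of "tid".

tidoth

"tid" has 1 vowel. The stems with 1 vowel (gin → ginoth, tud → tudoth, wag → wagoth) add -oth.
The other pattern: stems with 3 vowels add -um.
So tid → tidoth.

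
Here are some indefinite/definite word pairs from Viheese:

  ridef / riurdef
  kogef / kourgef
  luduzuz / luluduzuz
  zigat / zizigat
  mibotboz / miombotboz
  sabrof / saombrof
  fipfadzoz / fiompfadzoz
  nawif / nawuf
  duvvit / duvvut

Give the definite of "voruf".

luduzuz and mibotboz both end in -z yet inflect differently (luluduzuz, miombotboz), so the final letter is not what conditions the rule; the last vowel is.
"voruf" has last vowel 'u'. The one such stem in the data (luduzuz → luluduzuz) repeats the first consonant+vowel as a prefix (as does zigat), so the same rule applies.
The other patterns: stems whose last vowel is 'e' insert -ur- after the first vowel; stems whose last vowel is 'o' insert -om- after the first vowel; stems whose last vowel is 'i' change the last vowel to 'u'.
So voruf → vovoruf.

vovoruf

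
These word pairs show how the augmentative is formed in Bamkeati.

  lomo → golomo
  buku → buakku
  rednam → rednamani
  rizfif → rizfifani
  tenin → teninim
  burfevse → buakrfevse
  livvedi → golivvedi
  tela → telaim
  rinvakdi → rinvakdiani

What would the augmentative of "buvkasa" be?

buakvkasa

livvedi and rinvakdi both end in -i yet inflect differently (golivvedi, rinvakdiani), so the final letter is not what conditions the rule; the first letter is.
"buvkasa" begins with b-. The stems beginning with b- (burfevse → buakrfevse, buku → buakku) insert -ak- after the first vowel.
So buvkasa → buakvkasa.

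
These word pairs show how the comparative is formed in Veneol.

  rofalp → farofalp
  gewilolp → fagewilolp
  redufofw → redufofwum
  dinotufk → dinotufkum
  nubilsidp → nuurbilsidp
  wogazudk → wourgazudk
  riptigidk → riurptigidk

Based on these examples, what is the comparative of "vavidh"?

vaurvidh

"vavidh" has second-to-last letter 'd'. The stems whose second-to-last letter is 'd' (nubilsidp → nuurbilsidp, wogazudk → wourgazudk, riptigidk → riurptigidk) insert -ur- after the first vowel.
The other patterns: stems whose second-to-last letter is 'l' add the prefix fa-; stems whose second-to-last letter is 'f' add -um.
So vavidh → vaurvidh.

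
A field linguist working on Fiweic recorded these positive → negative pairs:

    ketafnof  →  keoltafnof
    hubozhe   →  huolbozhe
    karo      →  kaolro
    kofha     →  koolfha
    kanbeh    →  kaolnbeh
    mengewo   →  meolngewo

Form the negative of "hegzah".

heolgzah

Every pair shown (ketafnof → keoltafnof, hubozhe → huolbozhe, karo → kaolro, …) follows the same rule: insert -ol- after the first vowel.
So hegzah → heolgzah.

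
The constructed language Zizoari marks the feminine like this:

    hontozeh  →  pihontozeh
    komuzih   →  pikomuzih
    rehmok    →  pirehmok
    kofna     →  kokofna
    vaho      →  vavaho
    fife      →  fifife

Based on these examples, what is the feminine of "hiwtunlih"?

rehmok and vaho both have last vowel 'o' yet inflect differently (pirehmok, vavaho), so the last vowel is not what conditions the rule; whether the stem ends in a vowel or a consonant is.
"hiwtunlih" ends in a consonant. The stems ending in a consonant (hontozeh → pihontozeh, komuzih → pikomuzih, rehmok → pirehmok) add the prefix pi-.
The other pattern: stems ending in a vowel repeat the first consonant+vowel as a prefix.
So hiwtunlih → pihiwtunlih.

pihiwtunlih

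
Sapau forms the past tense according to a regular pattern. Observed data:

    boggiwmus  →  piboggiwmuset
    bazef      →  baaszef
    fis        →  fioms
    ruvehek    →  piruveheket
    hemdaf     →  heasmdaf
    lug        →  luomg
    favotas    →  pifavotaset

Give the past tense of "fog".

foomg

fis and boggiwmus both end in -s yet inflect differently (fioms, piboggiwmuset), so the final letter is not what conditions the rule; the number of vowels is.
"fog" has 1 vowel. The stems with 1 vowel (lug → luomg, fis → fioms) insert -om- after the first vowel.
The other patterns: stems with 2 vowels insert -as- after the first vowel; stems with 3 vowels add pi- … -et around the stem.
So fog → foomg.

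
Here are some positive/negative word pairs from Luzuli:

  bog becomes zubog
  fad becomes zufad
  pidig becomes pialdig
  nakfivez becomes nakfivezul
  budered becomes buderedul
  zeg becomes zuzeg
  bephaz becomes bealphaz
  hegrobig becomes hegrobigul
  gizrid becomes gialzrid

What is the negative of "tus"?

zutus

bog and pidig both end in -g yet inflect differently (zubog, pialdig), so the final letter is not what conditions the rule; the number of vowels is.
"tus" has 1 vowel. The stems with 1 vowel (bog → zubog, fad → zufad, zeg → zuzeg) add the prefix zu-.
The other patterns: stems with 2 vowels insert -al- after the first vowel; stems with 3 vowels add -ul.
So tus → zutus.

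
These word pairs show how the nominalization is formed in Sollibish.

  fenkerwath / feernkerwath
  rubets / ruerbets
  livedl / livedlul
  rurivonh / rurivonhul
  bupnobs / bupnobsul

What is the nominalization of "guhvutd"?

"guhvutd" has second-to-last letter 't'. The stems whose second-to-last letter is 't' (fenkerwath → feernkerwath, rubets → ruerbets) insert -er- after the first vowel.
So guhvutd → guerhvutd.

guerhvutd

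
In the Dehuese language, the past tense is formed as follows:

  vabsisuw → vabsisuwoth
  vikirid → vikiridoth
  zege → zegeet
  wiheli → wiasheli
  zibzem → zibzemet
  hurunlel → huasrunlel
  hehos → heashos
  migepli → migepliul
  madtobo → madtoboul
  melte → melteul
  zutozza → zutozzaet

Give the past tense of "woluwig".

woasluwig

"woluwig" begins with w-. The one such stem in the data (wiheli → wiasheli) inserts -as- after the first vowel (as do hehos, hurunlel), so the same rule applies.
The other patterns: stems beginning with m- add -ul; stems beginning with z- add -et; stems beginning with v- add -oth.
So woluwig → woasluwig.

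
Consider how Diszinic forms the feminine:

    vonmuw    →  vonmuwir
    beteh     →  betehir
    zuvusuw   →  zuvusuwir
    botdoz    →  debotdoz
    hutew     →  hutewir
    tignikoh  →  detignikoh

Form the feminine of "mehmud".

mehmudir

tignikoh and beteh both end in -h yet inflect differently (detignikoh, betehir), so the final letter is not what conditions the rule; the last vowel is.
"mehmud" has last vowel 'u'. The stems whose last vowel is 'u' (vonmuw → vonmuwir, zuvusuw → zuvusuwir) add -ir.
So mehmud → mehmudir.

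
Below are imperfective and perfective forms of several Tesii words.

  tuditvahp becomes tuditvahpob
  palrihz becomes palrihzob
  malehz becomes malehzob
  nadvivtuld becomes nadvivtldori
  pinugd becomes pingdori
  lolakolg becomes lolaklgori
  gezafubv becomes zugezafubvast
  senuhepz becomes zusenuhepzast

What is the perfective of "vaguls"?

palrihz and senuhepz both end in -z yet inflect differently (palrihzob, zusenuhepzast), so the final letter is not what conditions the rule; the second-to-last letter is.
"vaguls" has second-to-last letter 'l'. The stems whose second-to-last letter is 'l' (nadvivtuld → nadvivtldori, lolakolg → lolaklgori) delete the last vowel and add -ori.
The other patterns: stems whose second-to-last letter is 'h' add -ob; stems whose second-to-last letter is 'b' or 'p' add zu- … -ast around the stem.
So vaguls → vaglsori.

vaglsori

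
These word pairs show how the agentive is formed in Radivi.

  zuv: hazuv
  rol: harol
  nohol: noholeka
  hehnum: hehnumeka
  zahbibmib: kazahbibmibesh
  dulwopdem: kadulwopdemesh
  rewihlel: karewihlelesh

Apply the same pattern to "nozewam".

kanozewamesh

rol and nohol both end in -l yet inflect differently (harol, noholeka), so the final letter is not what conditions the rule; the number of vowels is.
"nozewam" has 3 vowels. The stems with 3 vowels (zahbibmib → kazahbibmibesh, dulwopdem → kadulwopdemesh, rewihlel → karewihlelesh) add ka- … -esh around the stem.
So nozewam → kanozewamesh.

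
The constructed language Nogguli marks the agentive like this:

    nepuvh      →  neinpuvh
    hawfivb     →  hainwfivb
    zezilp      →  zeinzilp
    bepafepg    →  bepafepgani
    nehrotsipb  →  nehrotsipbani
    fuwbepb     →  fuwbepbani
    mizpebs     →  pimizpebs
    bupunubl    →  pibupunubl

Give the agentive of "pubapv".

pubapvani

"pubapv" has second-to-last letter 'p'. The stems whose second-to-last letter is 'p' (bepafepg → bepafepgani, nehrotsipb → nehrotsipbani, fuwbepb → fuwbepbani) add -ani.
So pubapv → pubapvani.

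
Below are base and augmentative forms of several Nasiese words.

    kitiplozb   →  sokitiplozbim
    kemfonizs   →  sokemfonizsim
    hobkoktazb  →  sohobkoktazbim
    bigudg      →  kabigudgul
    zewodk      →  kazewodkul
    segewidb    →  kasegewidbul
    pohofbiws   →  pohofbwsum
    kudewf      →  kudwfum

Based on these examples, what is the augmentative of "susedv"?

kasusedvul

kitiplozb and segewidb both end in -b yet inflect differently (sokitiplozbim, kasegewidbul), so the final letter is not what conditions the rule; the second-to-last letter is.
"susedv" has second-to-last letter 'd'. The stems whose second-to-last letter is 'd' (bigudg → kabigudgul, zewodk → kazewodkul, segewidb → kasegewidbul) add ka- … -ul around the stem.
So susedv → kasusedvul.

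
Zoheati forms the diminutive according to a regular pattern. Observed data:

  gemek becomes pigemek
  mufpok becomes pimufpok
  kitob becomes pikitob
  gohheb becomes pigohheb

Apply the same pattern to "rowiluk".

pirowiluk

Every pair shown (gemek → pigemek, mufpok → pimufpok, kitob → pikitob, …) follows the same rule: add the prefix pi-.
So rowiluk → pirowiluk.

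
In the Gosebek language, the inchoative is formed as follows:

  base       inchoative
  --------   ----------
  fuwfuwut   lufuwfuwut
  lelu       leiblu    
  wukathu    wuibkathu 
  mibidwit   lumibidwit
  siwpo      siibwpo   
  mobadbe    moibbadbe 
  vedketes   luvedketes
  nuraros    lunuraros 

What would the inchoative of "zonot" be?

wukathu and fuwfuwut both have last vowel 'u' yet inflect differently (wuibkathu, lufuwfuwut), so the last vowel is not what conditions the rule; whether the stem ends in a vowel or a consonant is.
"zonot" ends in a consonant. The stems ending in a consonant (fuwfuwut → lufuwfuwut, mibidwit → lumibidwit, nuraros → lunuraros) add the prefix lu-.
So zonot → luzonot.

luzonot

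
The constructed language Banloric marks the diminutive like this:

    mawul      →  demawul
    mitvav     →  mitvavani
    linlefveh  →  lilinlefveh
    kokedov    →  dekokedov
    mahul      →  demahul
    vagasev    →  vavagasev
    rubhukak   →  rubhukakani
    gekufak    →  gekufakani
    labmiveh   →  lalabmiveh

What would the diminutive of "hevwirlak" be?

hevwirlakani

mitvav and vagasev both end in -v yet inflect differently (mitvavani, vavagasev), so the final letter is not what conditions the rule; the last vowel is.
"hevwirlak" has last vowel 'a'. The stems whose last vowel is 'a' (mitvav → mitvavani, gekufak → gekufakani, rubhukak → rubhukakani) add -ani.
The other patterns: stems whose last vowel is 'e' repeat the first consonant+vowel as a prefix; stems whose last vowel is 'o' or 'u' add the prefix de-.
So hevwirlak → hevwirlakani.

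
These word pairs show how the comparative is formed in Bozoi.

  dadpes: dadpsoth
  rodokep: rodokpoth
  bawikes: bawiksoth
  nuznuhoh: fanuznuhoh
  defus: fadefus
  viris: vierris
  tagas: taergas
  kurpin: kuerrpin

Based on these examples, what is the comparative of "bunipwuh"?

fabunipwuh

"bunipwuh" has last vowel 'u'. The one such stem in the data (defus → fadefus) adds the prefix fa-, so the same rule applies.
The other patterns: stems whose last vowel is 'e' delete the last vowel and add -oth; stems whose last vowel is 'a' or 'i' insert -er- after the first vowel.
So bunipwuh → fabunipwuh.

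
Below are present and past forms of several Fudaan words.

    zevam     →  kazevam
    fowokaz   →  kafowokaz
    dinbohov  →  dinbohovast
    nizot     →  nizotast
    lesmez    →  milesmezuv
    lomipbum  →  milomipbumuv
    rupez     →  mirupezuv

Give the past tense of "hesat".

fowokaz and lesmez both end in -z yet inflect differently (kafowokaz, milesmezuv), so the final letter is not what conditions the rule; the last vowel is.
"hesat" has last vowel 'a'. The stems whose last vowel is 'a' (zevam → kazevam, fowokaz → kafowokaz) add the prefix ka-.
The other patterns: stems whose last vowel is 'o' add -ast; stems whose last vowel is 'e' or 'u' add mi- … -uv around the stem.
So hesat → kahesat.

kahesat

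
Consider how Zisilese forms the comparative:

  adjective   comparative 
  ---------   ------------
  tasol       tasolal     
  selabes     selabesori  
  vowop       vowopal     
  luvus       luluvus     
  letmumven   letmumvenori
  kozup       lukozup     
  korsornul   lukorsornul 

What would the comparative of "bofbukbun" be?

lubofbukbun

"bofbukbun" has last vowel 'u'. The stems whose last vowel is 'u' (kozup → lukozup, luvus → luluvus, korsornul → lukorsornul) add the prefix lu-.
The other patterns: stems whose last vowel is 'e' add -ori; stems whose last vowel is 'o' add -al.
So bofbukbun → lubofbukbun.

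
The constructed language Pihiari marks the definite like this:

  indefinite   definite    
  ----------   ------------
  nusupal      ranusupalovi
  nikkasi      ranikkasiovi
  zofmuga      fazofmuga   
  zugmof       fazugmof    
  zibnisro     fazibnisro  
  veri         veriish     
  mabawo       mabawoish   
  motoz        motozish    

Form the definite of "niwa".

"niwa" begins with n-. The stems beginning with n- (nusupal → ranusupalovi, nikkasi → ranikkasiovi) add ra- … -ovi around the stem.
The other patterns: stems beginning with z- add the prefix fa-; stems beginning with m- or v- add -ish.
So niwa → raniwaovi.

raniwaovi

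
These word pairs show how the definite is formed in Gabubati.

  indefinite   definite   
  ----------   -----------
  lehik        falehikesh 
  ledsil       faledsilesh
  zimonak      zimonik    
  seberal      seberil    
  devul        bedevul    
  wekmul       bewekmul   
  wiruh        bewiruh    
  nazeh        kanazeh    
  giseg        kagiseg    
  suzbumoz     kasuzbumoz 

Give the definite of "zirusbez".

kazirusbez

lehik and zimonak both end in -k yet inflect differently (falehikesh, zimonik), so the final letter is not what conditions the rule; the last vowel is.
"zirusbez" has last vowel 'e'. The stems whose last vowel is 'e' (nazeh → kanazeh, giseg → kagiseg) add the prefix ka-.
So zirusbez → kazirusbez.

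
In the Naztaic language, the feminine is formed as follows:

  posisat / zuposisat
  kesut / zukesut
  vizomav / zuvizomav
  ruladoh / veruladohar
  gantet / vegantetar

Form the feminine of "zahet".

vezahetar

posisat and gantet both end in -t yet inflect differently (zuposisat, vegantetar), so the final letter is not what conditions the rule; the last vowel is.
"zahet" has last vowel 'e'. The one such stem in the data (gantet → vegantetar) adds ve- … -ar around the stem, so the same rule applies.
The other pattern: stems whose last vowel is 'a' or 'u' add the prefix zu-.
So zahet → vezahetar.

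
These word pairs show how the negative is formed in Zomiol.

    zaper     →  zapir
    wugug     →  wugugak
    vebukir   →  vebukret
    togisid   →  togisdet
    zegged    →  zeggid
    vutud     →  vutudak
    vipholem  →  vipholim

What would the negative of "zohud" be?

zegged and togisid both end in -d yet inflect differently (zeggid, togisdet), so the final letter is not what conditions the rule; the last vowel is.
"zohud" has last vowel 'u'. The stems whose last vowel is 'u' (wugug → wugugak, vutud → vutudak) add -ak.
So zohud → zohudak.

zohudak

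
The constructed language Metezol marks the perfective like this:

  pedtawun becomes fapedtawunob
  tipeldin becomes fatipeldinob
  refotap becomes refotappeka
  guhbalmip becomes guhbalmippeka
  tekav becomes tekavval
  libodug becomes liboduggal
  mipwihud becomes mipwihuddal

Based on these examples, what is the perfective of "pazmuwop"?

pazmuwoppeka

tipeldin and guhbalmip both have last vowel 'i' yet inflect differently (fatipeldinob, guhbalmippeka), so the last vowel is not what conditions the rule; the final letter is.
"pazmuwop" ends in -p. The stems ending in -p (refotap → refotappeka, guhbalmip → guhbalmippeka) double the final consonant and add -eka.
The other patterns: stems ending in -n add fa- … -ob around the stem; stems ending in -d, -g or -v double the final consonant and add -al.
So pazmuwop → pazmuwoppeka.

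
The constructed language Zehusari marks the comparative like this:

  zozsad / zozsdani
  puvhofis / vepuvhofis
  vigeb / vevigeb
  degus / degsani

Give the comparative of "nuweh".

degus and puvhofis both end in -s yet inflect differently (degsani, vepuvhofis), so the final letter is not what conditions the rule; the last vowel is.
"nuweh" has last vowel 'e'. The one such stem in the data (vigeb → vevigeb) adds the prefix ve-, so the same rule applies.
The other pattern: stems whose last vowel is 'a' or 'u' delete the last vowel and add -ani.
So nuweh → venuweh.

venuweh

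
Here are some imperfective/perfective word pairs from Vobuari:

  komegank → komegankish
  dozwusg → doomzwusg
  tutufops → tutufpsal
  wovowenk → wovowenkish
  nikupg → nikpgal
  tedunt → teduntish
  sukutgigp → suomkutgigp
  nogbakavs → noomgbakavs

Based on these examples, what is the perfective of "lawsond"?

"lawsond" has second-to-last letter 'n'. The stems whose second-to-last letter is 'n' (tedunt → teduntish, wovowenk → wovowenkish, komegank → komegankish) add -ish.
The other patterns: stems whose second-to-last letter is 'p' delete the last vowel and add -al; stems whose second-to-last letter is 'g', 's' or 'v' insert -om- after the first vowel.
So lawsond → lawsondish.

lawsondish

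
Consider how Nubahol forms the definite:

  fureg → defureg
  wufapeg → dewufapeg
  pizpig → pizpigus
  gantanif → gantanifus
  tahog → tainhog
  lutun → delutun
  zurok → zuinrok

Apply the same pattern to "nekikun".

wufapeg and pizpig both end in -g yet inflect differently (dewufapeg, pizpigus), so the final letter is not what conditions the rule; the last vowel is.
"nekikun" has last vowel 'u'. The one such stem in the data (lutun → delutun) adds the prefix de-, so the same rule applies.
The other patterns: stems whose last vowel is 'i' add -us; stems whose last vowel is 'o' insert -in- after the first vowel.
So nekikun → denekikun.

denekikun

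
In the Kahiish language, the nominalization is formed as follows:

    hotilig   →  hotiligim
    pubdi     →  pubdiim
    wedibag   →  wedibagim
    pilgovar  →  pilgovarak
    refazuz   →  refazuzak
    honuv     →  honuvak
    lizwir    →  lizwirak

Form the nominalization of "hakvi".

hakviim

wedibag and pilgovar both have last vowel 'a' yet inflect differently (wedibagim, pilgovarak), so the last vowel is not what conditions the rule; the final letter is.
"hakvi" ends in -i. The one such stem in the data (pubdi → pubdiim) adds -im, so the same rule applies.
The other pattern: stems ending in -r, -v or -z add -ak.
So hakvi → hakviim.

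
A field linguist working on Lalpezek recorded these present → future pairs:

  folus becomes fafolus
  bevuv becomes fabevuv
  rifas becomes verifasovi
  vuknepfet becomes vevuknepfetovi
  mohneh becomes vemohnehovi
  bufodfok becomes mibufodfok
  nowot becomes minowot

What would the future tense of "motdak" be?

"motdak" has last vowel 'a'. The one such stem in the data (rifas → verifasovi) adds ve- … -ovi around the stem, so the same rule applies.
The other patterns: stems whose last vowel is 'u' add the prefix fa-; stems whose last vowel is 'o' add the prefix mi-.
So motdak → vemotdakovi.

vemotdakovi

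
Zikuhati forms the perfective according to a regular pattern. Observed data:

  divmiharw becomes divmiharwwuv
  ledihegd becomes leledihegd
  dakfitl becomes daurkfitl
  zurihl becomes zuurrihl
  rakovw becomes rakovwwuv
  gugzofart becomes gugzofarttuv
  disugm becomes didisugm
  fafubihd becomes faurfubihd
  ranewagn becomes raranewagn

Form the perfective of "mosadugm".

momosadugm

ledihegd and fafubihd both end in -d yet inflect differently (leledihegd, faurfubihd), so the final letter is not what conditions the rule; the second-to-last letter is.
"mosadugm" has second-to-last letter 'g'. The stems whose second-to-last letter is 'g' (disugm → didisugm, ranewagn → raranewagn, ledihegd → leledihegd) repeat the first consonant+vowel as a prefix.
The other patterns: stems whose second-to-last letter is 'r' or 'v' double the final consonant and add -uv; stems whose second-to-last letter is 'h' or 't' insert -ur- after the first vowel.
So mosadugm → momosadugm.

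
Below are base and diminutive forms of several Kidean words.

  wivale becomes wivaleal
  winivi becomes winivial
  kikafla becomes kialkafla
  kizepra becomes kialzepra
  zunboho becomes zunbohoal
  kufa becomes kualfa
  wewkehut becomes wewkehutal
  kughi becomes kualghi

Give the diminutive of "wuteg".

wutegal

kughi and winivi both end in -i yet inflect differently (kualghi, winivial), so the final letter is not what conditions the rule; the first letter is.
"wuteg" begins with w-. The stems beginning with w- (wewkehut → wewkehutal, wivale → wivaleal, winivi → winivial) add -al.
So wuteg → wutegal.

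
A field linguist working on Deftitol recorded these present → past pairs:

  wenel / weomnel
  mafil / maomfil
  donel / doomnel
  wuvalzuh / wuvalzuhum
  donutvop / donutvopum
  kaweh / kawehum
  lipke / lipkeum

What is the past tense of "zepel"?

wenel and kaweh both have last vowel 'e' yet inflect differently (weomnel, kawehum), so the last vowel is not what conditions the rule; the final letter is.
"zepel" ends in -l. The stems ending in -l (wenel → weomnel, mafil → maomfil, donel → doomnel) insert -om- after the first vowel.
The other pattern: stems ending in -e, -h or -p add -um.
So zepel → zeompel.

zeompel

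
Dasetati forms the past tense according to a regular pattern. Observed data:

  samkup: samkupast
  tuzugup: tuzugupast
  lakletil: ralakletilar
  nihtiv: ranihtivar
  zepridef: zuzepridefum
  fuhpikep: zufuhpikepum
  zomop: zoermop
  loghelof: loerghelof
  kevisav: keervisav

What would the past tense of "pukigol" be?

samkup and fuhpikep both end in -p yet inflect differently (samkupast, zufuhpikepum), so the final letter is not what conditions the rule; the last vowel is.
"pukigol" has last vowel 'o'. The stems whose last vowel is 'o' (zomop → zoermop, loghelof → loerghelof) insert -er- after the first vowel.
So pukigol → puerkigol.

puerkigol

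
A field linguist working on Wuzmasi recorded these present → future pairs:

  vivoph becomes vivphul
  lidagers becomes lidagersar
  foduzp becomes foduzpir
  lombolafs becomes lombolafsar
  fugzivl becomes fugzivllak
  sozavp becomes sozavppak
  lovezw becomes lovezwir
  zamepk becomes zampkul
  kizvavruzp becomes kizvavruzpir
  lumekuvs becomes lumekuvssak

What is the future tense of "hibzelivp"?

hibzelivppak

foduzp and sozavp both end in -p yet inflect differently (foduzpir, sozavppak), so the final letter is not what conditions the rule; the second-to-last letter is.
"hibzelivp" has second-to-last letter 'v'. The stems whose second-to-last letter is 'v' (sozavp → sozavppak, fugzivl → fugzivllak, lumekuvs → lumekuvssak) double the final consonant and add -ak.
The other patterns: stems whose second-to-last letter is 'p' delete the last vowel and add -ul; stems whose second-to-last letter is 'z' add -ir; stems whose second-to-last letter is 'f' or 'r' add -ar.
So hibzelivp → hibzelivppak.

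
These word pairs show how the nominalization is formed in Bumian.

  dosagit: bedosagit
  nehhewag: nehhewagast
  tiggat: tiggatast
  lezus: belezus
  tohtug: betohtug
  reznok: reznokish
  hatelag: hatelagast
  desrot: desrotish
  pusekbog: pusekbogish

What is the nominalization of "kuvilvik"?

bekuvilvik

pusekbog and nehhewag both end in -g yet inflect differently (pusekbogish, nehhewagast), so the final letter is not what conditions the rule; the last vowel is.
"kuvilvik" has last vowel 'i'. The one such stem in the data (dosagit → bedosagit) adds the prefix be-, so the same rule applies.
The other patterns: stems whose last vowel is 'o' add -ish; stems whose last vowel is 'a' add -ast.
So kuvilvik → bekuvilvik.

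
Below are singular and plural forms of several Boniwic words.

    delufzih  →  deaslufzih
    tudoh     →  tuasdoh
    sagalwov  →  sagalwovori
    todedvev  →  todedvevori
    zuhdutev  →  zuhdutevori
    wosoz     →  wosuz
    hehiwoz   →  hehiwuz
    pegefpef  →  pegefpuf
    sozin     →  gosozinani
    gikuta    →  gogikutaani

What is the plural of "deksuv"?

"deksuv" ends in -v. The stems ending in -v (sagalwov → sagalwovori, todedvev → todedvevori, zuhdutev → zuhdutevori) add -ori.
The other patterns: stems ending in -h insert -as- after the first vowel; stems ending in -f or -z change the last vowel to 'u'; stems ending in -a or -n add go- … -ani around the stem.
So deksuv → deksuvori.

deksuvori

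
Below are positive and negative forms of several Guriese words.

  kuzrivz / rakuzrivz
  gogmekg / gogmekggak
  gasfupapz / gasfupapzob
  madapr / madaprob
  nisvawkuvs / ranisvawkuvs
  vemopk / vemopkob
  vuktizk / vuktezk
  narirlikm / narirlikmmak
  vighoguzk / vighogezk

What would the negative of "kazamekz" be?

kazamekzzak

vuktizk and vemopk both end in -k yet inflect differently (vuktezk, vemopkob), so the final letter is not what conditions the rule; the second-to-last letter is.
"kazamekz" has second-to-last letter 'k'. The stems whose second-to-last letter is 'k' (narirlikm → narirlikmmak, gogmekg → gogmekggak) double the final consonant and add -ak.
So kazamekz → kazamekzzak.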